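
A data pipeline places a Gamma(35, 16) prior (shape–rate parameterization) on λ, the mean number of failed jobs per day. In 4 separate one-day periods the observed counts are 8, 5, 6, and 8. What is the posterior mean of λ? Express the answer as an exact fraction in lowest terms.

31/10

Total count: 8 + 5 + 6 + 8 = 27.
Total exposure: 4 days.
Conjugate update: add total count to the shape and total exposure to the rate, giving Gamma(62, 20).
Posterior mean = α'/β' = 62/20 = 31/10.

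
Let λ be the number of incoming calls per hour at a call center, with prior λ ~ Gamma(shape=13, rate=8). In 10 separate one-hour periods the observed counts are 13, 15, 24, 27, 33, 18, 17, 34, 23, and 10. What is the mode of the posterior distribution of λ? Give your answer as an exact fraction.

113/9

Total count: 13 + 15 + 24 + 27 + 33 + 18 + 17 + 34 + 23 + 10 = 214.
Total exposure: 10 hours.
Posterior: α' = 13 + 214 = 227, β' = 8 + 10 = 18.
Posterior mode = (α'−1)/β' = 226/18 = 113/9.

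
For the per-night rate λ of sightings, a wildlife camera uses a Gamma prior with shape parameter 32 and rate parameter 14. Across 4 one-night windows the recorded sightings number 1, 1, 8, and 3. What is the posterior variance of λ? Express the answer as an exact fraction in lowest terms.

5/36

Total count: 1 + 1 + 8 + 3 = 13.
Total exposure: 4 nights.
Gamma(α, β) with Poisson data over total exposure Σt gives posterior Gamma(α+Σx, β+Σt) = Gamma(45, 18).
Posterior variance = α'/β'² = 45/324 = 5/36.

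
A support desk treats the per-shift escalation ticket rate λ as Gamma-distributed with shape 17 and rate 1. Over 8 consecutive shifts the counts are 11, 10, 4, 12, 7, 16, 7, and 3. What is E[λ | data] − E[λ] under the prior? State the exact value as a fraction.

Total count: 11 + 10 + 4 + 12 + 7 + 16 + 7 + 3 = 70.
Total exposure: 8 shifts.
Conjugate update: add total count to the shape and total exposure to the rate, giving Gamma(87, 9).
Posterior mean = 87/9 = 29/3; prior mean = 17/1 = 17. Difference = 29/3 − 17 = -22/3.

-22/3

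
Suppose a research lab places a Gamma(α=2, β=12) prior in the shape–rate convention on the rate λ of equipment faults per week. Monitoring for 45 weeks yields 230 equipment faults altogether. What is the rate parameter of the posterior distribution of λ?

Total count 230 over total exposure 45 weeks.
The Gamma prior is conjugate for the Poisson rate, so λ | data ~ Gamma(2+230, 12+45) = Gamma(232, 57).

57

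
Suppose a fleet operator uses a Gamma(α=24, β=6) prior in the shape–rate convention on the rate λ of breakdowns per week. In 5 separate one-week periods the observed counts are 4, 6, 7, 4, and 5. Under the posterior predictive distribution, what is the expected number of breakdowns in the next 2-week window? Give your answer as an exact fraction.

Total count: 4 + 6 + 7 + 4 + 5 = 26.
Total exposure: 5 weeks.
Conjugate update: add total count to the shape and total exposure to the rate, giving Gamma(50, 11).
Predictive mean over a 2-week window = T·E[λ|data] = 2·50/11 = 100/11.

100/11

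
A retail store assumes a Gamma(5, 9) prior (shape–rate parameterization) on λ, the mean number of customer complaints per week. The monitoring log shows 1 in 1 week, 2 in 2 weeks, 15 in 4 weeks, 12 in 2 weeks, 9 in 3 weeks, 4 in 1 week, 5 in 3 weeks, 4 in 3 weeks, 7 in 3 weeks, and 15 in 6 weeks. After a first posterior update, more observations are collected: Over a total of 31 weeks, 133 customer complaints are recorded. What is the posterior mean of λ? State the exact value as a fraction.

Total count: 1 + 2 + 15 + 12 + 9 + 4 + 5 + 4 + 7 + 15 = 74.
Total exposure: 1 + 2 + 4 + 2 + 3 + 1 + 3 + 3 + 3 + 6 = 28 weeks.
After the first batch: Gamma(5 + 74, 9 + 28) = Gamma(79, 37).
Total count 133 over total exposure 31 weeks.
After the second batch: Gamma(79 + 133, 37 + 31) = Gamma(212, 68).
Posterior mean = α'/β' = 212/68 = 53/17.

53/17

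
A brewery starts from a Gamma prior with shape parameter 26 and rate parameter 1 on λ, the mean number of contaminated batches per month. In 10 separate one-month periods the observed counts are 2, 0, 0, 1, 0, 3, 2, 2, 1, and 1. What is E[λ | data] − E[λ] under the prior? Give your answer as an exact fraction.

-248/11

Total count: 2 + 0 + 0 + 1 + 0 + 3 + 2 + 2 + 1 + 1 = 12.
Total exposure: 10 months.
By Gamma–Poisson conjugacy, the posterior is Gamma(α + Σx, β + Σt) = Gamma(26 + 12, 1 + 10) = Gamma(38, 11).
Posterior mean = 38/11 = 38/11; prior mean = 26/1 = 26. Difference = 38/11 − 26 = -248/11.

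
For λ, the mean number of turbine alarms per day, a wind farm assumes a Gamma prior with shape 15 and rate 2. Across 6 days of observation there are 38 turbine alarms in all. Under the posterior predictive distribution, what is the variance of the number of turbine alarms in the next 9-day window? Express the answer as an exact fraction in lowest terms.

Total count 38 over total exposure 6 days.
Posterior: α' = 15 + 38 = 53, β' = 2 + 6 = 8.
The posterior predictive for a window of length T is Negative Binomial with variance T·α'·(β'+T)/β'² = 9·53·17/64 = 8109/64.

8109/64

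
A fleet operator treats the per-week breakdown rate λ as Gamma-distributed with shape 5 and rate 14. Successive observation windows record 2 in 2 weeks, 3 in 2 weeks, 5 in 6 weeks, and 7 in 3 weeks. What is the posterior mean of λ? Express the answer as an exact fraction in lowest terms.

22/27

Total count: 2 + 3 + 5 + 7 = 17.
Total exposure: 2 + 2 + 6 + 3 = 13 weeks.
Posterior: α' = 5 + 17 = 22, β' = 14 + 13 = 27.
Posterior mean = α'/β' = 22/27.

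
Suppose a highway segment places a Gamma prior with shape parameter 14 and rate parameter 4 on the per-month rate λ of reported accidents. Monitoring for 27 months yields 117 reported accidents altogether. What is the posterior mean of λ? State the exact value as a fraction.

131/31

Total count 117 over total exposure 27 months.
By Gamma–Poisson conjugacy, the posterior is Gamma(α + Σx, β + Σt) = Gamma(14 + 117, 4 + 27) = Gamma(131, 31).
Posterior mean = α'/β' = 131/31.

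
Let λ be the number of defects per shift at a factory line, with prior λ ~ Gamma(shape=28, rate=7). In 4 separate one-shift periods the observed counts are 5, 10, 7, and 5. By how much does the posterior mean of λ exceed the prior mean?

Total count: 5 + 10 + 7 + 5 = 27.
Total exposure: 4 shifts.
Gamma(α, β) with Poisson data over total exposure Σt gives posterior Gamma(α+Σx, β+Σt) = Gamma(55, 11).
Posterior mean = 55/11 = 5; prior mean = 28/7 = 4. Difference = 5 − 4 = 1.

1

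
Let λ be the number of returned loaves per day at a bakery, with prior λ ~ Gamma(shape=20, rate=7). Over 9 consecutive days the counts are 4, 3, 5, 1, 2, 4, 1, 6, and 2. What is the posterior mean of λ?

Total count: 4 + 3 + 5 + 1 + 2 + 4 + 1 + 6 + 2 = 28.
Total exposure: 9 days.
By Gamma–Poisson conjugacy, the posterior is Gamma(α + Σx, β + Σt) = Gamma(20 + 28, 7 + 9) = Gamma(48, 16).
Posterior mean = α'/β' = 48/16 = 3.

3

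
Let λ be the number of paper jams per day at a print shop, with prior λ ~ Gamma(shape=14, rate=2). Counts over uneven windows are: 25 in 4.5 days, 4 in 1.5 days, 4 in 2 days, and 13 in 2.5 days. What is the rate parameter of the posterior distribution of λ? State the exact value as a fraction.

Total count: 25 + 4 + 4 + 13 = 46.
Total exposure: 4.5 + 1.5 + 2 + 2.5 = 10.5 days.
The Gamma prior is conjugate for the Poisson rate, so λ | data ~ Gamma(14+46, 2+10.5) = Gamma(60, 25/2).

25/2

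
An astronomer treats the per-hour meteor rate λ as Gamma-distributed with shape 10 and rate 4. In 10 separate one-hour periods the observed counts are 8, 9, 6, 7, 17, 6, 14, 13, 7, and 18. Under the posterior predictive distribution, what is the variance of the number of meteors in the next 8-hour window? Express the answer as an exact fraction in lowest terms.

5060/49

Total count: 8 + 9 + 6 + 7 + 17 + 6 + 14 + 13 + 7 + 18 = 105.
Total exposure: 10 hours.
The Gamma prior is conjugate for the Poisson rate, so λ | data ~ Gamma(10+105, 4+10) = Gamma(115, 14).
The posterior predictive for a window of length T is Negative Binomial with variance T·α'·(β'+T)/β'² = 8·115·22/196 = 5060/49.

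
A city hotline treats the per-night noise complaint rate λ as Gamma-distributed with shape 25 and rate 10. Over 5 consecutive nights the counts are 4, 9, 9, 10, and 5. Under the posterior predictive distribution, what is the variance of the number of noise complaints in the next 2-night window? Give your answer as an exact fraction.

Total count: 4 + 9 + 9 + 10 + 5 = 37.
Total exposure: 5 nights.
The Gamma prior is conjugate for the Poisson rate, so λ | data ~ Gamma(25+37, 10+5) = Gamma(62, 15).
The posterior predictive for a window of length T is Negative Binomial with variance T·α'·(β'+T)/β'² = 2·62·17/225 = 2108/225.

2108/225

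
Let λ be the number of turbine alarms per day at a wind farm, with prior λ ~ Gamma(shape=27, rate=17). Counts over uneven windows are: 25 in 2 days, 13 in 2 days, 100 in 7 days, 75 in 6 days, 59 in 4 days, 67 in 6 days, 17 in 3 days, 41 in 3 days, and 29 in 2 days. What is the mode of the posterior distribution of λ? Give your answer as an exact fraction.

113/13

Total count: 25 + 13 + 100 + 75 + 59 + 67 + 17 + 41 + 29 = 426.
Total exposure: 2 + 2 + 7 + 6 + 4 + 6 + 3 + 3 + 2 = 35 days.
Posterior: α' = 27 + 426 = 453, β' = 17 + 35 = 52.
Posterior mode = (α'−1)/β' = 452/52 = 113/13.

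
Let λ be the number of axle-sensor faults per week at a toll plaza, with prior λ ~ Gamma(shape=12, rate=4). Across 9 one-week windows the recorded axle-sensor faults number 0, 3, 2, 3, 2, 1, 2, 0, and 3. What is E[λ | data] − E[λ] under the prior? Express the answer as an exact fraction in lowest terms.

Total count: 0 + 3 + 2 + 3 + 2 + 1 + 2 + 0 + 3 = 16.
Total exposure: 9 weeks.
Gamma(α, β) with Poisson data over total exposure Σt gives posterior Gamma(α+Σx, β+Σt) = Gamma(28, 13).
Posterior mean = 28/13 = 28/13; prior mean = 12/4 = 3. Difference = 28/13 − 3 = -11/13.

-11/13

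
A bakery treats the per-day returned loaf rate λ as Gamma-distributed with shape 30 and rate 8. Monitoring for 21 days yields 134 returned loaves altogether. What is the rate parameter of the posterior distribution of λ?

29

Total count 134 over total exposure 21 days.
The Gamma prior is conjugate for the Poisson rate, so λ | data ~ Gamma(30+134, 8+21) = Gamma(164, 29).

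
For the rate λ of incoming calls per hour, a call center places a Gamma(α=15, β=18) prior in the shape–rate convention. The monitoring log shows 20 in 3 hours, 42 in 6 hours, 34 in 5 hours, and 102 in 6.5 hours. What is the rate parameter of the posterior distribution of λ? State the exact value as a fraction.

Total count: 20 + 42 + 34 + 102 = 198.
Total exposure: 3 + 6 + 5 + 6.5 = 20.5 hours.
Gamma(α, β) with Poisson data over total exposure Σt gives posterior Gamma(α+Σx, β+Σt) = Gamma(213, 77/2).

77/2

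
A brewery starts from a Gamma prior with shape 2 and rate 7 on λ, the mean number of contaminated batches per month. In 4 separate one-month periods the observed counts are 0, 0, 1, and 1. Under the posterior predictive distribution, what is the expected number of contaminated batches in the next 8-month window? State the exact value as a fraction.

32/11

Total count: 0 + 0 + 1 + 1 = 2.
Total exposure: 4 months.
Conjugate update: add total count to the shape and total exposure to the rate, giving Gamma(4, 11).
Predictive mean over an 8-month window = T·E[λ|data] = 8·4/11 = 32/11.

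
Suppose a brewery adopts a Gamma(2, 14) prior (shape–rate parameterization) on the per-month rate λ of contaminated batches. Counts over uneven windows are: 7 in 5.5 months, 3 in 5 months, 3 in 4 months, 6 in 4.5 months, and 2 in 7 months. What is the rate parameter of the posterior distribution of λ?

40

Total count: 7 + 3 + 3 + 6 + 2 = 21.
Total exposure: 5.5 + 5 + 4 + 4.5 + 7 = 26 months.
Conjugate update: add total count to the shape and total exposure to the rate, giving Gamma(23, 40).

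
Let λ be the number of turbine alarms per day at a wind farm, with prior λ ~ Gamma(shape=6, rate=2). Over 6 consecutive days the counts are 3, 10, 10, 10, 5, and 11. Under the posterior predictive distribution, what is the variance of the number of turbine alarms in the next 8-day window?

110

Total count: 3 + 10 + 10 + 10 + 5 + 11 = 49.
Total exposure: 6 days.
Gamma(α, β) with Poisson data over total exposure Σt gives posterior Gamma(α+Σx, β+Σt) = Gamma(55, 8).
The posterior predictive for a window of length T is Negative Binomial with variance T·α'·(β'+T)/β'² = 8·55·16/64 = 110.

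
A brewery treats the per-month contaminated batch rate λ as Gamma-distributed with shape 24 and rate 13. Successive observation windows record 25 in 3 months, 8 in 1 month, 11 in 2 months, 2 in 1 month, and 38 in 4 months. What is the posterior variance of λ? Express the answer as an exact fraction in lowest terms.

3/16

Total count: 25 + 8 + 11 + 2 + 38 = 84.
Total exposure: 3 + 1 + 2 + 1 + 4 = 11 months.
Conjugate update: add total count to the shape and total exposure to the rate, giving Gamma(108, 24).
Posterior variance = α'/β'² = 108/576 = 3/16.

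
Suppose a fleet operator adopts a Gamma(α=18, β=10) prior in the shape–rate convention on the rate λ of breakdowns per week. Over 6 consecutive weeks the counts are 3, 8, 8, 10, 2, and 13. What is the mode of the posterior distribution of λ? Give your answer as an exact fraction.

Total count: 3 + 8 + 8 + 10 + 2 + 13 = 44.
Total exposure: 6 weeks.
The Gamma prior is conjugate for the Poisson rate, so λ | data ~ Gamma(18+44, 10+6) = Gamma(62, 16).
Posterior mode = (α'−1)/β' = 61/16.

61/16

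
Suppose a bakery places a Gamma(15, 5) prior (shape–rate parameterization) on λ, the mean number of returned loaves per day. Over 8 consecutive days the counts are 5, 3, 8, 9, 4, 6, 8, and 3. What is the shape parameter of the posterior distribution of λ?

61

Total count: 5 + 3 + 8 + 9 + 4 + 6 + 8 + 3 = 46.
Total exposure: 8 days.
Gamma(α, β) with Poisson data over total exposure Σt gives posterior Gamma(α+Σx, β+Σt) = Gamma(61, 13).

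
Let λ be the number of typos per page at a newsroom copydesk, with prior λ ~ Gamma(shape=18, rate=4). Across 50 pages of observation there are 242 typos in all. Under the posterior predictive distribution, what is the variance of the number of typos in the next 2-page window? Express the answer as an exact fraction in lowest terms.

7280/729

Total count 242 over total exposure 50 pages.
By Gamma–Poisson conjugacy, the posterior is Gamma(α + Σx, β + Σt) = Gamma(18 + 242, 4 + 50) = Gamma(260, 54).
The posterior predictive for a window of length T is Negative Binomial with variance T·α'·(β'+T)/β'² = 2·260·56/2916 = 7280/729.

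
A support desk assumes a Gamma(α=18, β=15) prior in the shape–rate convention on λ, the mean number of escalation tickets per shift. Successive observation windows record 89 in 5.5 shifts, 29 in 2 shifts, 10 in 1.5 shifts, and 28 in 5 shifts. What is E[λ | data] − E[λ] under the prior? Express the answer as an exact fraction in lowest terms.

24/5

Total count: 89 + 29 + 10 + 28 = 156.
Total exposure: 5.5 + 2 + 1.5 + 5 = 14 shifts.
The Gamma prior is conjugate for the Poisson rate, so λ | data ~ Gamma(18+156, 15+14) = Gamma(174, 29).
Posterior mean = 174/29 = 6; prior mean = 18/15 = 6/5. Difference = 6 − 6/5 = 24/5.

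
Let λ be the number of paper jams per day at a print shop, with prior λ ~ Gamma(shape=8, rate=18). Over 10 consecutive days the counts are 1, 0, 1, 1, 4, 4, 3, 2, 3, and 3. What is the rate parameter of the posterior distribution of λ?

Total count: 1 + 0 + 1 + 1 + 4 + 4 + 3 + 2 + 3 + 3 = 22.
Total exposure: 10 days.
The Gamma prior is conjugate for the Poisson rate, so λ | data ~ Gamma(8+22, 18+10) = Gamma(30, 28).

28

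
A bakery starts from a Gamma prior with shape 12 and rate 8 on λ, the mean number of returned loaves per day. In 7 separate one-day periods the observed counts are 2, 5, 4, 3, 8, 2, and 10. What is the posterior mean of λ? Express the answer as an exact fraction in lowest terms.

Total count: 2 + 5 + 4 + 3 + 8 + 2 + 10 = 34.
Total exposure: 7 days.
Gamma(α, β) with Poisson data over total exposure Σt gives posterior Gamma(α+Σx, β+Σt) = Gamma(46, 15).
Posterior mean = α'/β' = 46/15.

46/15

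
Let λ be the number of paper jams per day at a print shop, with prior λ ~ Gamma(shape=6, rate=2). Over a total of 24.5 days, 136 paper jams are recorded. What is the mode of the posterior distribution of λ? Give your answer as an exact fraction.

Total count 136 over total exposure 24.5 days.
By Gamma–Poisson conjugacy, the posterior is Gamma(α + Σx, β + Σt) = Gamma(6 + 136, 2 + 24.5) = Gamma(142, 53/2).
Posterior mode = (α'−1)/β' = 141/(53/2) = 282/53.

282/53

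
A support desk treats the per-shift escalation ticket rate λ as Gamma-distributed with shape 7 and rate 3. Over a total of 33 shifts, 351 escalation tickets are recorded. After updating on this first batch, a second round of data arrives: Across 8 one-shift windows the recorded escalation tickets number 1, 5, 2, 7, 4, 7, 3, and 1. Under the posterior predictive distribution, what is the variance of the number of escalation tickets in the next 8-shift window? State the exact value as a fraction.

10088/121

Total count 351 over total exposure 33 shifts.
After the first batch: Gamma(7 + 351, 3 + 33) = Gamma(358, 36).
Total count: 1 + 5 + 2 + 7 + 4 + 7 + 3 + 1 = 30.
Total exposure: 8 shifts.
After the second batch: Gamma(358 + 30, 36 + 8) = Gamma(388, 44).
The posterior predictive for a window of length T is Negative Binomial with variance T·α'·(β'+T)/β'² = 8·388·52/1936 = 10088/121.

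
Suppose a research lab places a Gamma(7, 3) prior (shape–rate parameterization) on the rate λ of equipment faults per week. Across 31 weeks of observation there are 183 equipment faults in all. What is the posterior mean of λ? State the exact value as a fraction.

95/17

Total count 183 over total exposure 31 weeks.
Posterior: α' = 7 + 183 = 190, β' = 3 + 31 = 34.
Posterior mean = α'/β' = 190/34 = 95/17.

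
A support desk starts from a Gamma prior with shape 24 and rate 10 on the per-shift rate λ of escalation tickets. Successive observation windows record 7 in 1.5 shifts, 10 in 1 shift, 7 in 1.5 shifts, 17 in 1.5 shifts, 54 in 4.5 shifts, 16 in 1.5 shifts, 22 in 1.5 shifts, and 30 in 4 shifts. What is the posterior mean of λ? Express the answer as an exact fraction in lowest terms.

187/27

Total count: 7 + 10 + 7 + 17 + 54 + 16 + 22 + 30 = 163.
Total exposure: 1.5 + 1 + 1.5 + 1.5 + 4.5 + 1.5 + 1.5 + 4 = 17 shifts.
The Gamma prior is conjugate for the Poisson rate, so λ | data ~ Gamma(24+163, 10+17) = Gamma(187, 27).
Posterior mean = α'/β' = 187/27.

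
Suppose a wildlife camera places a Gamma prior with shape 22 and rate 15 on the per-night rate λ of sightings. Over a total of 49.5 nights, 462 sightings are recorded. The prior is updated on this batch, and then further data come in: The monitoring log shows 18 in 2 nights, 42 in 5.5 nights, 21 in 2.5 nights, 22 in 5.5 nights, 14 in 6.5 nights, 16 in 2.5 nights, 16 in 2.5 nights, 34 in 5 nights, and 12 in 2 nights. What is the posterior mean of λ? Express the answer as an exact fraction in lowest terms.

Total count 462 over total exposure 49.5 nights.
After the first batch: Gamma(22 + 462, 15 + 49.5) = Gamma(484, 129/2).
Total count: 18 + 42 + 21 + 22 + 14 + 16 + 16 + 34 + 12 = 195.
Total exposure: 2 + 5.5 + 2.5 + 5.5 + 6.5 + 2.5 + 2.5 + 5 + 2 = 34 nights.
After the second batch: Gamma(484 + 195, 129/2 + 34) = Gamma(679, 197/2).
Posterior mean = α'/β' = 679/(197/2) = 1358/197.

1358/197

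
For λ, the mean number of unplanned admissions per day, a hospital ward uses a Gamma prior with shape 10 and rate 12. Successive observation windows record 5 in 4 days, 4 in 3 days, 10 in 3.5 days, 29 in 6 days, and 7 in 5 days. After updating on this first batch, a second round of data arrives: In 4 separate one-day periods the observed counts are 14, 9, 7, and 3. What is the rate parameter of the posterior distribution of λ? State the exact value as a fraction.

Total count: 5 + 4 + 10 + 29 + 7 = 55.
Total exposure: 4 + 3 + 3.5 + 6 + 5 = 21.5 days.
After the first batch: Gamma(10 + 55, 12 + 21.5) = Gamma(65, 67/2).
Total count: 14 + 9 + 7 + 3 = 33.
Total exposure: 4 days.
After the second batch: Gamma(65 + 33, 67/2 + 4) = Gamma(98, 75/2).

75/2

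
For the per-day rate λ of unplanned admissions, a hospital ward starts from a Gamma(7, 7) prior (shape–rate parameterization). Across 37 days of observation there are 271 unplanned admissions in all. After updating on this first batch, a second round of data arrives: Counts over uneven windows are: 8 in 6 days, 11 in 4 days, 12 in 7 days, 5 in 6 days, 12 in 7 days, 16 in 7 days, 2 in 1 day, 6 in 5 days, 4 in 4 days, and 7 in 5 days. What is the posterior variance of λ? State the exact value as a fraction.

Total count 271 over total exposure 37 days.
After the first batch: Gamma(7 + 271, 7 + 37) = Gamma(278, 44).
Total count: 8 + 11 + 12 + 5 + 12 + 16 + 2 + 6 + 4 + 7 = 83.
Total exposure: 6 + 4 + 7 + 6 + 7 + 7 + 1 + 5 + 4 + 5 = 52 days.
After the second batch: Gamma(278 + 83, 44 + 52) = Gamma(361, 96).
Posterior variance = α'/β'² = 361/9216.

361/9216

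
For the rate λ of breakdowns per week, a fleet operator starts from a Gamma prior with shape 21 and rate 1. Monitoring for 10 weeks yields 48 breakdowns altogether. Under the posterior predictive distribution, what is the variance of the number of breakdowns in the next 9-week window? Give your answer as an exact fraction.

12420/121

Total count 48 over total exposure 10 weeks.
Conjugate update: add total count to the shape and total exposure to the rate, giving Gamma(69, 11).
The posterior predictive for a window of length T is Negative Binomial with variance T·α'·(β'+T)/β'² = 9·69·20/121 = 12420/121.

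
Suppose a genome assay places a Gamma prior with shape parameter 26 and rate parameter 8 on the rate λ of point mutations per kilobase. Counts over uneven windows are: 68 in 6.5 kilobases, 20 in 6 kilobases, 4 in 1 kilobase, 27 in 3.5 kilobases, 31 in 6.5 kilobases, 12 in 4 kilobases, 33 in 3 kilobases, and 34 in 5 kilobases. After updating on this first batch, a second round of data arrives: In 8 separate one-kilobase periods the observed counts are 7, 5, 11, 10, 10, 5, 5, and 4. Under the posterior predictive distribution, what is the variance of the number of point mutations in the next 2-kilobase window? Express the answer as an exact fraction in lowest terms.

Total count: 68 + 20 + 4 + 27 + 31 + 12 + 33 + 34 = 229.
Total exposure: 6.5 + 6 + 1 + 3.5 + 6.5 + 4 + 3 + 5 = 35.5 kilobases.
After the first batch: Gamma(26 + 229, 8 + 35.5) = Gamma(255, 87/2).
Total count: 7 + 5 + 11 + 10 + 10 + 5 + 5 + 4 = 57.
Total exposure: 8 kilobases.
After the second batch: Gamma(255 + 57, 87/2 + 8) = Gamma(312, 103/2).
The posterior predictive for a window of length T is Negative Binomial with variance T·α'·(β'+T)/β'² = 2·312·(107/2)/(10609/4) = 133536/10609.

133536/10609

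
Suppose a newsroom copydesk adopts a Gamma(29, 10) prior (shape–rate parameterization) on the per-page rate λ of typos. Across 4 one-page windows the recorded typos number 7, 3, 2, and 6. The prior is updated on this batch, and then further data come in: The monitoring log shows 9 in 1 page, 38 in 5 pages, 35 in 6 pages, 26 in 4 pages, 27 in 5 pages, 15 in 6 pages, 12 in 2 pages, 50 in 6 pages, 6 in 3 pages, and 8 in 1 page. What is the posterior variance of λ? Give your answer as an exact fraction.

Total count: 7 + 3 + 2 + 6 = 18.
Total exposure: 4 pages.
After the first batch: Gamma(29 + 18, 10 + 4) = Gamma(47, 14).
Total count: 9 + 38 + 35 + 26 + 27 + 15 + 12 + 50 + 6 + 8 = 226.
Total exposure: 1 + 5 + 6 + 4 + 5 + 6 + 2 + 6 + 3 + 1 = 39 pages.
After the second batch: Gamma(47 + 226, 14 + 39) = Gamma(273, 53).
Posterior variance = α'/β'² = 273/2809.

273/2809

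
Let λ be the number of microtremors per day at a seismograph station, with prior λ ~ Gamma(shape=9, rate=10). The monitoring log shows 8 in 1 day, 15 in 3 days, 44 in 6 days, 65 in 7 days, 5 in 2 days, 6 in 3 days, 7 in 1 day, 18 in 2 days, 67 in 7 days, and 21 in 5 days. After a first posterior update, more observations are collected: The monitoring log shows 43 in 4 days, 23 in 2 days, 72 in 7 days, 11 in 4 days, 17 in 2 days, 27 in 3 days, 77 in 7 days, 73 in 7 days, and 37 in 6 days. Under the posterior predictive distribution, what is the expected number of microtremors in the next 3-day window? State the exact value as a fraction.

Total count: 8 + 15 + 44 + 65 + 5 + 6 + 7 + 18 + 67 + 21 = 256.
Total exposure: 1 + 3 + 6 + 7 + 2 + 3 + 1 + 2 + 7 + 5 = 37 days.
After the first batch: Gamma(9 + 256, 10 + 37) = Gamma(265, 47).
Total count: 43 + 23 + 72 + 11 + 17 + 27 + 77 + 73 + 37 = 380.
Total exposure: 4 + 2 + 7 + 4 + 2 + 3 + 7 + 7 + 6 = 42 days.
After the second batch: Gamma(265 + 380, 47 + 42) = Gamma(645, 89).
Predictive mean over a 3-day window = T·E[λ|data] = 3·645/89 = 1935/89.

1935/89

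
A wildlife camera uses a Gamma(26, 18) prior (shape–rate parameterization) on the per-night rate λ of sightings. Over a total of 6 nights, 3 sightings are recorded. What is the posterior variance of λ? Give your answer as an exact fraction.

Total count 3 over total exposure 6 nights.
Conjugate update: add total count to the shape and total exposure to the rate, giving Gamma(29, 24).
Posterior variance = α'/β'² = 29/576.

29/576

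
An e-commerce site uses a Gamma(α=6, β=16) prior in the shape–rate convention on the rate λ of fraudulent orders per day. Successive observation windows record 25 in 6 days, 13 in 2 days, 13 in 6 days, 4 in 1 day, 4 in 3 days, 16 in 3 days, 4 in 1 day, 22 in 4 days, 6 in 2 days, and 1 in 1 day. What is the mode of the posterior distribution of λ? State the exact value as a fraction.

113/45

Total count: 25 + 13 + 13 + 4 + 4 + 16 + 4 + 22 + 6 + 1 = 108.
Total exposure: 6 + 2 + 6 + 1 + 3 + 3 + 1 + 4 + 2 + 1 = 29 days.
By Gamma–Poisson conjugacy, the posterior is Gamma(α + Σx, β + Σt) = Gamma(6 + 108, 16 + 29) = Gamma(114, 45).
Posterior mode = (α'−1)/β' = 113/45.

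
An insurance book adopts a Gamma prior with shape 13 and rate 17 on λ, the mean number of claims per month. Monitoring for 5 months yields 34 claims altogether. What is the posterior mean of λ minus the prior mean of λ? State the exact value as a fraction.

Total count 34 over total exposure 5 months.
The Gamma prior is conjugate for the Poisson rate, so λ | data ~ Gamma(13+34, 17+5) = Gamma(47, 22).
Posterior mean = 47/22 = 47/22; prior mean = 13/17 = 13/17. Difference = 47/22 − 13/17 = 513/374.

513/374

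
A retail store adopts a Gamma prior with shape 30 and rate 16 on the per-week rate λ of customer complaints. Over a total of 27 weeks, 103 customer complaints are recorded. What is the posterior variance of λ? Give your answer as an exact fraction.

133/1849

Total count 103 over total exposure 27 weeks.
By Gamma–Poisson conjugacy, the posterior is Gamma(α + Σx, β + Σt) = Gamma(30 + 103, 16 + 27) = Gamma(133, 43).
Posterior variance = α'/β'² = 133/1849.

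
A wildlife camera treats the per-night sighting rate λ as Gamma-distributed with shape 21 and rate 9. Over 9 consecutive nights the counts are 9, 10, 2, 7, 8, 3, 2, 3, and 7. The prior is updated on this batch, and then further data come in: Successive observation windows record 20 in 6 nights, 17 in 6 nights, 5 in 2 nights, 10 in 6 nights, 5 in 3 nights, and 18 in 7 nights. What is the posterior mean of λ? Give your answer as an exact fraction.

Total count: 9 + 10 + 2 + 7 + 8 + 3 + 2 + 3 + 7 = 51.
Total exposure: 9 nights.
After the first batch: Gamma(21 + 51, 9 + 9) = Gamma(72, 18).
Total count: 20 + 17 + 5 + 10 + 5 + 18 = 75.
Total exposure: 6 + 6 + 2 + 6 + 3 + 7 = 30 nights.
After the second batch: Gamma(72 + 75, 18 + 30) = Gamma(147, 48).
Posterior mean = α'/β' = 147/48 = 49/16.

49/16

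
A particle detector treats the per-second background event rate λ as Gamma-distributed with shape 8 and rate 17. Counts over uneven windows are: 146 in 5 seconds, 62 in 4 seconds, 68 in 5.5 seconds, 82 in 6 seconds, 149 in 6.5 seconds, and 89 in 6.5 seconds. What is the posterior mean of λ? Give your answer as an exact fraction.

1208/101

Total count: 146 + 62 + 68 + 82 + 149 + 89 = 596.
Total exposure: 5 + 4 + 5.5 + 6 + 6.5 + 6.5 = 33.5 seconds.
By Gamma–Poisson conjugacy, the posterior is Gamma(α + Σx, β + Σt) = Gamma(8 + 596, 17 + 33.5) = Gamma(604, 101/2).
Posterior mean = α'/β' = 604/(101/2) = 1208/101.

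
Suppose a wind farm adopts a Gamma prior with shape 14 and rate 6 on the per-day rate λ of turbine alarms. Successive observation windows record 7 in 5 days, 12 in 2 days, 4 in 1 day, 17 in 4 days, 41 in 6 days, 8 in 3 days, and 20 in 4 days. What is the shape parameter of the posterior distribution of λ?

123

Total count: 7 + 12 + 4 + 17 + 41 + 8 + 20 = 109.
Total exposure: 5 + 2 + 1 + 4 + 6 + 3 + 4 = 25 days.
By Gamma–Poisson conjugacy, the posterior is Gamma(α + Σx, β + Σt) = Gamma(14 + 109, 6 + 25) = Gamma(123, 31).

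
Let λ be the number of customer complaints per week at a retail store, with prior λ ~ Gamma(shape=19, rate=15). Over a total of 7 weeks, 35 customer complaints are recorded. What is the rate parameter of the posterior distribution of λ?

Total count 35 over total exposure 7 weeks.
Posterior: α' = 19 + 35 = 54, β' = 15 + 7 = 22.

22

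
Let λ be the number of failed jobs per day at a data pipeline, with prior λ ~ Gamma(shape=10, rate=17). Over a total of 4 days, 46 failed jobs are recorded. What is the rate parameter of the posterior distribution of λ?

21

Total count 46 over total exposure 4 days.
By Gamma–Poisson conjugacy, the posterior is Gamma(α + Σx, β + Σt) = Gamma(10 + 46, 17 + 4) = Gamma(56, 21).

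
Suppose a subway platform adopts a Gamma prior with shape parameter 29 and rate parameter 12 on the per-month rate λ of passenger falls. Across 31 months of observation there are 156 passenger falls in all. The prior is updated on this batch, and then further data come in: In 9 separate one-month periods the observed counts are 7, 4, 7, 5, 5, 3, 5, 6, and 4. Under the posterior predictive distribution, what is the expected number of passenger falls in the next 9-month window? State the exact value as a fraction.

Total count 156 over total exposure 31 months.
After the first batch: Gamma(29 + 156, 12 + 31) = Gamma(185, 43).
Total count: 7 + 4 + 7 + 5 + 5 + 3 + 5 + 6 + 4 = 46.
Total exposure: 9 months.
After the second batch: Gamma(185 + 46, 43 + 9) = Gamma(231, 52).
Predictive mean over a 9-month window = T·E[λ|data] = 9·231/52 = 2079/52.

2079/52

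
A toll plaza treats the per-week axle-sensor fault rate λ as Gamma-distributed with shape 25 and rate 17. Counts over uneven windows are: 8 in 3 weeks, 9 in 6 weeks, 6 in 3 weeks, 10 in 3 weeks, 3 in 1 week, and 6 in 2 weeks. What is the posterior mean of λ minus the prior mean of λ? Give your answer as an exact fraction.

264/595

Total count: 8 + 9 + 6 + 10 + 3 + 6 = 42.
Total exposure: 3 + 6 + 3 + 3 + 1 + 2 = 18 weeks.
Posterior: α' = 25 + 42 = 67, β' = 17 + 18 = 35.
Posterior mean = 67/35 = 67/35; prior mean = 25/17 = 25/17. Difference = 67/35 − 25/17 = 264/595.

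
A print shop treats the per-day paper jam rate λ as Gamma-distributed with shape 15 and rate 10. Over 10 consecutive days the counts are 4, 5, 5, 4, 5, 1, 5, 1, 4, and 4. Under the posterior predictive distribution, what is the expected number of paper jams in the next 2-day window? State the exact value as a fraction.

53/10

Total count: 4 + 5 + 5 + 4 + 5 + 1 + 5 + 1 + 4 + 4 = 38.
Total exposure: 10 days.
By Gamma–Poisson conjugacy, the posterior is Gamma(α + Σx, β + Σt) = Gamma(15 + 38, 10 + 10) = Gamma(53, 20).
Predictive mean over a 2-day window = T·E[λ|data] = 2·53/20 = 53/10.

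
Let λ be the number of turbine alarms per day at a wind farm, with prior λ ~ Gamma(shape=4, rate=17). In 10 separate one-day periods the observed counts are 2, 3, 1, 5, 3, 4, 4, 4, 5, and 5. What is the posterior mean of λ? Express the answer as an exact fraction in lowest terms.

40/27

Total count: 2 + 3 + 1 + 5 + 3 + 4 + 4 + 4 + 5 + 5 = 36.
Total exposure: 10 days.
Conjugate update: add total count to the shape and total exposure to the rate, giving Gamma(40, 27).
Posterior mean = α'/β' = 40/27.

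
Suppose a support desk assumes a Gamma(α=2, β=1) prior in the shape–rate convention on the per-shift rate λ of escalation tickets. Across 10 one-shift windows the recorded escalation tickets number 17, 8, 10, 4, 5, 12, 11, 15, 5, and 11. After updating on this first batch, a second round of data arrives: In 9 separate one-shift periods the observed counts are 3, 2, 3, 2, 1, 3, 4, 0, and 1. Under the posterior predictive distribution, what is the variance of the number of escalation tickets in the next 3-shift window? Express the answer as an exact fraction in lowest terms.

Total count: 17 + 8 + 10 + 4 + 5 + 12 + 11 + 15 + 5 + 11 = 98.
Total exposure: 10 shifts.
After the first batch: Gamma(2 + 98, 1 + 10) = Gamma(100, 11).
Total count: 3 + 2 + 3 + 2 + 1 + 3 + 4 + 0 + 1 = 19.
Total exposure: 9 shifts.
After the second batch: Gamma(100 + 19, 11 + 9) = Gamma(119, 20).
The posterior predictive for a window of length T is Negative Binomial with variance T·α'·(β'+T)/β'² = 3·119·23/400 = 8211/400.

8211/400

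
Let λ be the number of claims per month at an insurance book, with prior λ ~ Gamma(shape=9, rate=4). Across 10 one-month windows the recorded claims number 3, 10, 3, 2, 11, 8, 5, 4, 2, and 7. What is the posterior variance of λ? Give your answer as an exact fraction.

Total count: 3 + 10 + 3 + 2 + 11 + 8 + 5 + 4 + 2 + 7 = 55.
Total exposure: 10 months.
Conjugate update: add total count to the shape and total exposure to the rate, giving Gamma(64, 14).
Posterior variance = α'/β'² = 64/196 = 16/49.

16/49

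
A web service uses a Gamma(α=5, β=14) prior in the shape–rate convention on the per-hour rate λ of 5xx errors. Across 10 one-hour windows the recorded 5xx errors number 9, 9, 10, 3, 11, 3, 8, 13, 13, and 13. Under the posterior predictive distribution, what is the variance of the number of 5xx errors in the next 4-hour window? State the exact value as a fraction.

679/36

Total count: 9 + 9 + 10 + 3 + 11 + 3 + 8 + 13 + 13 + 13 = 92.
Total exposure: 10 hours.
By Gamma–Poisson conjugacy, the posterior is Gamma(α + Σx, β + Σt) = Gamma(5 + 92, 14 + 10) = Gamma(97, 24).
The posterior predictive for a window of length T is Negative Binomial with variance T·α'·(β'+T)/β'² = 4·97·28/576 = 679/36.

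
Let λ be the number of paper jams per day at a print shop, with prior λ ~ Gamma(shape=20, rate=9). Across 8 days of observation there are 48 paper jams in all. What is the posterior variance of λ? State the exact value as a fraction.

Total count 48 over total exposure 8 days.
Gamma(α, β) with Poisson data over total exposure Σt gives posterior Gamma(α+Σx, β+Σt) = Gamma(68, 17).
Posterior variance = α'/β'² = 68/289 = 4/17.

4/17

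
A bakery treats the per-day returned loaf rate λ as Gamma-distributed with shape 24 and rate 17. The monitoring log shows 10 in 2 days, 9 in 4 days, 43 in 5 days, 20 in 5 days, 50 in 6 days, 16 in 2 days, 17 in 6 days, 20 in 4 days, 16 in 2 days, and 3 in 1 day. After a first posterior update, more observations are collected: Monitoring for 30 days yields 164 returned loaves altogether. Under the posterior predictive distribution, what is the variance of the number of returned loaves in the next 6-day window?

Total count: 10 + 9 + 43 + 20 + 50 + 16 + 17 + 20 + 16 + 3 = 204.
Total exposure: 2 + 4 + 5 + 5 + 6 + 2 + 6 + 4 + 2 + 1 = 37 days.
After the first batch: Gamma(24 + 204, 17 + 37) = Gamma(228, 54).
Total count 164 over total exposure 30 days.
After the second batch: Gamma(228 + 164, 54 + 30) = Gamma(392, 84).
The posterior predictive for a window of length T is Negative Binomial with variance T·α'·(β'+T)/β'² = 6·392·90/7056 = 30.

30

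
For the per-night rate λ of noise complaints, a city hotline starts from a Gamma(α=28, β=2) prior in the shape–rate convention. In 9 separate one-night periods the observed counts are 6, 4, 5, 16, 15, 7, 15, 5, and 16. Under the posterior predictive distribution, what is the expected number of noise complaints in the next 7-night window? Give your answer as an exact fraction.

819/11

Total count: 6 + 4 + 5 + 16 + 15 + 7 + 15 + 5 + 16 = 89.
Total exposure: 9 nights.
Conjugate update: add total count to the shape and total exposure to the rate, giving Gamma(117, 11).
Predictive mean over a 7-night window = T·E[λ|data] = 7·117/11 = 819/11.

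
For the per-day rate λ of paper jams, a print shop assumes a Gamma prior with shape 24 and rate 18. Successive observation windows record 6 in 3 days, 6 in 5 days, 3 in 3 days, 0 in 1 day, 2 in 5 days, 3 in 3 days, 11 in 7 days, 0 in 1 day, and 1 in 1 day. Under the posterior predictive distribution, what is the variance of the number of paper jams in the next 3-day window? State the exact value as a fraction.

Total count: 6 + 6 + 3 + 0 + 2 + 3 + 11 + 0 + 1 = 32.
Total exposure: 3 + 5 + 3 + 1 + 5 + 3 + 7 + 1 + 1 = 29 days.
Conjugate update: add total count to the shape and total exposure to the rate, giving Gamma(56, 47).
The posterior predictive for a window of length T is Negative Binomial with variance T·α'·(β'+T)/β'² = 3·56·50/2209 = 8400/2209.

8400/2209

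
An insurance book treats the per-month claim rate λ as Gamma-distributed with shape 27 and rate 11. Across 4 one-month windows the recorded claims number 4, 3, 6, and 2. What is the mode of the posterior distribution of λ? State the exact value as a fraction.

41/15

Total count: 4 + 3 + 6 + 2 = 15.
Total exposure: 4 months.
By Gamma–Poisson conjugacy, the posterior is Gamma(α + Σx, β + Σt) = Gamma(27 + 15, 11 + 4) = Gamma(42, 15).
Posterior mode = (α'−1)/β' = 41/15.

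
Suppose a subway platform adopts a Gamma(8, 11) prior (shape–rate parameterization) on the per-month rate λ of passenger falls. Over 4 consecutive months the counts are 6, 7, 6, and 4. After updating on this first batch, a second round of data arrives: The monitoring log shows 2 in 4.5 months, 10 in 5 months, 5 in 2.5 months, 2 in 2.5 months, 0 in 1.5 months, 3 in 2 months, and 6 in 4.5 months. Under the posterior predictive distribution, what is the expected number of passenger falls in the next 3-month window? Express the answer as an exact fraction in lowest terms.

118/25

Total count: 6 + 7 + 6 + 4 = 23.
Total exposure: 4 months.
After the first batch: Gamma(8 + 23, 11 + 4) = Gamma(31, 15).
Total count: 2 + 10 + 5 + 2 + 0 + 3 + 6 = 28.
Total exposure: 4.5 + 5 + 2.5 + 2.5 + 1.5 + 2 + 4.5 = 22.5 months.
After the second batch: Gamma(31 + 28, 15 + 22.5) = Gamma(59, 75/2).
Predictive mean over a 3-month window = T·E[λ|data] = 3·59/(75/2) = 118/25.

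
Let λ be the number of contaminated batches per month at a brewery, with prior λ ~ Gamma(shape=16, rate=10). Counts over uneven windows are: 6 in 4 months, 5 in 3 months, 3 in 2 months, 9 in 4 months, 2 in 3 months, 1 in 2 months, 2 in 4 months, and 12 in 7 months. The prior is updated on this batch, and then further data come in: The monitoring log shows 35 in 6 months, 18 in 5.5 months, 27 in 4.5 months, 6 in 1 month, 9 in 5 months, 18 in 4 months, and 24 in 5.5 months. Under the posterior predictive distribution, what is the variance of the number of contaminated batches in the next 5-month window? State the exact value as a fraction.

291430/19881

Total count: 6 + 5 + 3 + 9 + 2 + 1 + 2 + 12 = 40.
Total exposure: 4 + 3 + 2 + 4 + 3 + 2 + 4 + 7 = 29 months.
After the first batch: Gamma(16 + 40, 10 + 29) = Gamma(56, 39).
Total count: 35 + 18 + 27 + 6 + 9 + 18 + 24 = 137.
Total exposure: 6 + 5.5 + 4.5 + 1 + 5 + 4 + 5.5 = 31.5 months.
After the second batch: Gamma(56 + 137, 39 + 31.5) = Gamma(193, 141/2).
The posterior predictive for a window of length T is Negative Binomial with variance T·α'·(β'+T)/β'² = 5·193·(151/2)/(19881/4) = 291430/19881.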